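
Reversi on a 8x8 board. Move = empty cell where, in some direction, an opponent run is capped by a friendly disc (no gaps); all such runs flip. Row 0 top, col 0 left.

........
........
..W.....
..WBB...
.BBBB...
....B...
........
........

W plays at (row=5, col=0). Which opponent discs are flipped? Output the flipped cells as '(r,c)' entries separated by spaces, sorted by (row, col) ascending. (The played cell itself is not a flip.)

Answer: (4,1)

Derivation:
Dir NW: edge -> no flip
Dir N: first cell '.' (not opp) -> no flip
Dir NE: opp run (4,1) capped by W -> flip
Dir W: edge -> no flip
Dir E: first cell '.' (not opp) -> no flip
Dir SW: edge -> no flip
Dir S: first cell '.' (not opp) -> no flip
Dir SE: first cell '.' (not opp) -> no flip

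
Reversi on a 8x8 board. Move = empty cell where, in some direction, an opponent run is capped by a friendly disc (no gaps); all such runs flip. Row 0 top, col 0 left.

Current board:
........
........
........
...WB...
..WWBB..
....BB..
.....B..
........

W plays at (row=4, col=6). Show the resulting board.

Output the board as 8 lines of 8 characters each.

Answer: ........
........
........
...WB...
..WWWWW.
....BB..
.....B..
........

Derivation:
Place W at (4,6); scan 8 dirs for brackets.
Dir NW: first cell '.' (not opp) -> no flip
Dir N: first cell '.' (not opp) -> no flip
Dir NE: first cell '.' (not opp) -> no flip
Dir W: opp run (4,5) (4,4) capped by W -> flip
Dir E: first cell '.' (not opp) -> no flip
Dir SW: opp run (5,5), next='.' -> no flip
Dir S: first cell '.' (not opp) -> no flip
Dir SE: first cell '.' (not opp) -> no flip
All flips: (4,4) (4,5)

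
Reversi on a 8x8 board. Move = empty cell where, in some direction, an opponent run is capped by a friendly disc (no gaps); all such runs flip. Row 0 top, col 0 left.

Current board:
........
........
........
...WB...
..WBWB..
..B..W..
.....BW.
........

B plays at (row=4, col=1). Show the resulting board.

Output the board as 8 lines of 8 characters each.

Answer: ........
........
........
...WB...
.BBBWB..
..B..W..
.....BW.
........

Derivation:
Place B at (4,1); scan 8 dirs for brackets.
Dir NW: first cell '.' (not opp) -> no flip
Dir N: first cell '.' (not opp) -> no flip
Dir NE: first cell '.' (not opp) -> no flip
Dir W: first cell '.' (not opp) -> no flip
Dir E: opp run (4,2) capped by B -> flip
Dir SW: first cell '.' (not opp) -> no flip
Dir S: first cell '.' (not opp) -> no flip
Dir SE: first cell 'B' (not opp) -> no flip
All flips: (4,2)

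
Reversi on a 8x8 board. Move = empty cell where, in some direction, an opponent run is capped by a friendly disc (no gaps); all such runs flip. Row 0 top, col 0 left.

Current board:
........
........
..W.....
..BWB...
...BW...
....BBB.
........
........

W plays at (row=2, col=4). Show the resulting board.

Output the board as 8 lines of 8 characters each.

Place W at (2,4); scan 8 dirs for brackets.
Dir NW: first cell '.' (not opp) -> no flip
Dir N: first cell '.' (not opp) -> no flip
Dir NE: first cell '.' (not opp) -> no flip
Dir W: first cell '.' (not opp) -> no flip
Dir E: first cell '.' (not opp) -> no flip
Dir SW: first cell 'W' (not opp) -> no flip
Dir S: opp run (3,4) capped by W -> flip
Dir SE: first cell '.' (not opp) -> no flip
All flips: (3,4)

Answer: ........
........
..W.W...
..BWW...
...BW...
....BBB.
........
........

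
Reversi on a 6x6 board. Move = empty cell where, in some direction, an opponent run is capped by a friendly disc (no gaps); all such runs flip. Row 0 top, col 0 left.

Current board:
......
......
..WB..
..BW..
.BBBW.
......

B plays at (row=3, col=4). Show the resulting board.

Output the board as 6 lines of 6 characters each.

Place B at (3,4); scan 8 dirs for brackets.
Dir NW: first cell 'B' (not opp) -> no flip
Dir N: first cell '.' (not opp) -> no flip
Dir NE: first cell '.' (not opp) -> no flip
Dir W: opp run (3,3) capped by B -> flip
Dir E: first cell '.' (not opp) -> no flip
Dir SW: first cell 'B' (not opp) -> no flip
Dir S: opp run (4,4), next='.' -> no flip
Dir SE: first cell '.' (not opp) -> no flip
All flips: (3,3)

Answer: ......
......
..WB..
..BBB.
.BBBW.
......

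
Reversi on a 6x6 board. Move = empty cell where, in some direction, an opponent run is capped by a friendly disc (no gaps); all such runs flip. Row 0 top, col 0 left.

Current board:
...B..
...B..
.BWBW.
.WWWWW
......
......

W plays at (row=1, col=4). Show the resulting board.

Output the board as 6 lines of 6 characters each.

Place W at (1,4); scan 8 dirs for brackets.
Dir NW: opp run (0,3), next=edge -> no flip
Dir N: first cell '.' (not opp) -> no flip
Dir NE: first cell '.' (not opp) -> no flip
Dir W: opp run (1,3), next='.' -> no flip
Dir E: first cell '.' (not opp) -> no flip
Dir SW: opp run (2,3) capped by W -> flip
Dir S: first cell 'W' (not opp) -> no flip
Dir SE: first cell '.' (not opp) -> no flip
All flips: (2,3)

Answer: ...B..
...BW.
.BWWW.
.WWWWW
......
......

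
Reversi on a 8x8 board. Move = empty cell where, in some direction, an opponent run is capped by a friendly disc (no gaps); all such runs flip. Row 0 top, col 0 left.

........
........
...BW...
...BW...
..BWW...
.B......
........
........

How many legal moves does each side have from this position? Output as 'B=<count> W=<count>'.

Answer: B=6 W=6

Derivation:
-- B to move --
(1,3): no bracket -> illegal
(1,4): no bracket -> illegal
(1,5): flips 1 -> legal
(2,5): flips 1 -> legal
(3,2): no bracket -> illegal
(3,5): flips 1 -> legal
(4,5): flips 3 -> legal
(5,2): no bracket -> illegal
(5,3): flips 1 -> legal
(5,4): no bracket -> illegal
(5,5): flips 1 -> legal
B mobility = 6
-- W to move --
(1,2): flips 1 -> legal
(1,3): flips 2 -> legal
(1,4): no bracket -> illegal
(2,2): flips 2 -> legal
(3,1): no bracket -> illegal
(3,2): flips 1 -> legal
(4,0): no bracket -> illegal
(4,1): flips 1 -> legal
(5,0): no bracket -> illegal
(5,2): no bracket -> illegal
(5,3): no bracket -> illegal
(6,0): flips 3 -> legal
(6,1): no bracket -> illegal
(6,2): no bracket -> illegal
W mobility = 6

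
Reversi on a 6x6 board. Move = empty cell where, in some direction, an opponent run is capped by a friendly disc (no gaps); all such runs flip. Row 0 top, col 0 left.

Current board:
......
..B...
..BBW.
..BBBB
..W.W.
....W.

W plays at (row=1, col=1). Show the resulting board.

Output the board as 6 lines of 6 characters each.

Place W at (1,1); scan 8 dirs for brackets.
Dir NW: first cell '.' (not opp) -> no flip
Dir N: first cell '.' (not opp) -> no flip
Dir NE: first cell '.' (not opp) -> no flip
Dir W: first cell '.' (not opp) -> no flip
Dir E: opp run (1,2), next='.' -> no flip
Dir SW: first cell '.' (not opp) -> no flip
Dir S: first cell '.' (not opp) -> no flip
Dir SE: opp run (2,2) (3,3) capped by W -> flip
All flips: (2,2) (3,3)

Answer: ......
.WB...
..WBW.
..BWBB
..W.W.
....W.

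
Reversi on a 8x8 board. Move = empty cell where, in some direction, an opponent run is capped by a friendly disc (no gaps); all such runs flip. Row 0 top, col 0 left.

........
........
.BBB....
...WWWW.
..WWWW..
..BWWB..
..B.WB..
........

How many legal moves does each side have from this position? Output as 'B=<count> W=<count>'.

-- B to move --
(2,4): no bracket -> illegal
(2,5): flips 4 -> legal
(2,6): flips 3 -> legal
(2,7): no bracket -> illegal
(3,1): no bracket -> illegal
(3,2): flips 3 -> legal
(3,7): no bracket -> illegal
(4,1): no bracket -> illegal
(4,6): no bracket -> illegal
(4,7): no bracket -> illegal
(5,1): no bracket -> illegal
(5,6): flips 2 -> legal
(6,3): flips 4 -> legal
(7,3): flips 1 -> legal
(7,4): no bracket -> illegal
(7,5): no bracket -> illegal
B mobility = 6
-- W to move --
(1,0): no bracket -> illegal
(1,1): flips 1 -> legal
(1,2): flips 1 -> legal
(1,3): flips 1 -> legal
(1,4): no bracket -> illegal
(2,0): no bracket -> illegal
(2,4): no bracket -> illegal
(3,0): no bracket -> illegal
(3,1): no bracket -> illegal
(3,2): no bracket -> illegal
(4,1): no bracket -> illegal
(4,6): flips 1 -> legal
(5,1): flips 1 -> legal
(5,6): flips 1 -> legal
(6,1): flips 1 -> legal
(6,3): no bracket -> illegal
(6,6): flips 2 -> legal
(7,1): flips 1 -> legal
(7,2): flips 2 -> legal
(7,3): no bracket -> illegal
(7,4): no bracket -> illegal
(7,5): flips 2 -> legal
(7,6): flips 1 -> legal
W mobility = 12

Answer: B=6 W=12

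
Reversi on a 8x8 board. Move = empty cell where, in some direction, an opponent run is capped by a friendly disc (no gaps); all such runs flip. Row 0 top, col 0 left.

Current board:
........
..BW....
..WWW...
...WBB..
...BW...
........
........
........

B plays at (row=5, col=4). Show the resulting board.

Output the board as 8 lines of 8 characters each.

Answer: ........
..BW....
..WWW...
...WBB..
...BB...
....B...
........
........

Derivation:
Place B at (5,4); scan 8 dirs for brackets.
Dir NW: first cell 'B' (not opp) -> no flip
Dir N: opp run (4,4) capped by B -> flip
Dir NE: first cell '.' (not opp) -> no flip
Dir W: first cell '.' (not opp) -> no flip
Dir E: first cell '.' (not opp) -> no flip
Dir SW: first cell '.' (not opp) -> no flip
Dir S: first cell '.' (not opp) -> no flip
Dir SE: first cell '.' (not opp) -> no flip
All flips: (4,4)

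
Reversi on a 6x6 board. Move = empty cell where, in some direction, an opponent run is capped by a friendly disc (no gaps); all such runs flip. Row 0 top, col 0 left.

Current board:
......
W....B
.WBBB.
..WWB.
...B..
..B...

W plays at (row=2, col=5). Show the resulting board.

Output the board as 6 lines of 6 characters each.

Place W at (2,5); scan 8 dirs for brackets.
Dir NW: first cell '.' (not opp) -> no flip
Dir N: opp run (1,5), next='.' -> no flip
Dir NE: edge -> no flip
Dir W: opp run (2,4) (2,3) (2,2) capped by W -> flip
Dir E: edge -> no flip
Dir SW: opp run (3,4) (4,3) (5,2), next=edge -> no flip
Dir S: first cell '.' (not opp) -> no flip
Dir SE: edge -> no flip
All flips: (2,2) (2,3) (2,4)

Answer: ......
W....B
.WWWWW
..WWB.
...B..
..B...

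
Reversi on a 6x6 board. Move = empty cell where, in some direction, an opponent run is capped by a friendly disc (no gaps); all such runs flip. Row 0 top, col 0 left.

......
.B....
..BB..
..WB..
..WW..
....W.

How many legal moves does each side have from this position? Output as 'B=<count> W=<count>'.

-- B to move --
(2,1): no bracket -> illegal
(3,1): flips 1 -> legal
(3,4): no bracket -> illegal
(4,1): flips 1 -> legal
(4,4): no bracket -> illegal
(4,5): no bracket -> illegal
(5,1): flips 1 -> legal
(5,2): flips 2 -> legal
(5,3): flips 1 -> legal
(5,5): no bracket -> illegal
B mobility = 5
-- W to move --
(0,0): no bracket -> illegal
(0,1): no bracket -> illegal
(0,2): no bracket -> illegal
(1,0): no bracket -> illegal
(1,2): flips 1 -> legal
(1,3): flips 2 -> legal
(1,4): flips 1 -> legal
(2,0): no bracket -> illegal
(2,1): no bracket -> illegal
(2,4): flips 1 -> legal
(3,1): no bracket -> illegal
(3,4): flips 1 -> legal
(4,4): no bracket -> illegal
W mobility = 5

Answer: B=5 W=5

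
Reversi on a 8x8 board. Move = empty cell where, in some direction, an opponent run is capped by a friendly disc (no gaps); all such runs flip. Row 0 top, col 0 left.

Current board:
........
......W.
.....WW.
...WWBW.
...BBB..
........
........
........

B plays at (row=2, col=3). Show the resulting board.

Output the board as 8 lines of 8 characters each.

Place B at (2,3); scan 8 dirs for brackets.
Dir NW: first cell '.' (not opp) -> no flip
Dir N: first cell '.' (not opp) -> no flip
Dir NE: first cell '.' (not opp) -> no flip
Dir W: first cell '.' (not opp) -> no flip
Dir E: first cell '.' (not opp) -> no flip
Dir SW: first cell '.' (not opp) -> no flip
Dir S: opp run (3,3) capped by B -> flip
Dir SE: opp run (3,4) capped by B -> flip
All flips: (3,3) (3,4)

Answer: ........
......W.
...B.WW.
...BBBW.
...BBB..
........
........
........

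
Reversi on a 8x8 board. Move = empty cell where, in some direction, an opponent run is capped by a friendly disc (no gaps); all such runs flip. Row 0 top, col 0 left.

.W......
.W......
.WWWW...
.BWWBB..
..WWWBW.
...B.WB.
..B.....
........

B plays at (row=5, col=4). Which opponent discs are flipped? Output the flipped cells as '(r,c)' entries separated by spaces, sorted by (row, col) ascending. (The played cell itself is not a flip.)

Dir NW: opp run (4,3) (3,2) (2,1), next='.' -> no flip
Dir N: opp run (4,4) capped by B -> flip
Dir NE: first cell 'B' (not opp) -> no flip
Dir W: first cell 'B' (not opp) -> no flip
Dir E: opp run (5,5) capped by B -> flip
Dir SW: first cell '.' (not opp) -> no flip
Dir S: first cell '.' (not opp) -> no flip
Dir SE: first cell '.' (not opp) -> no flip

Answer: (4,4) (5,5)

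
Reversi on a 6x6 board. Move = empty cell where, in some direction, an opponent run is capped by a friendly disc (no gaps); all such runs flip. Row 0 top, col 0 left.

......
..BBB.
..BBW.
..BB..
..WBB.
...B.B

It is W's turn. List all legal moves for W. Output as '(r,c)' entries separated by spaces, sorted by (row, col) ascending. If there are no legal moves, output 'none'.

(0,1): no bracket -> illegal
(0,2): flips 4 -> legal
(0,3): no bracket -> illegal
(0,4): flips 1 -> legal
(0,5): no bracket -> illegal
(1,1): no bracket -> illegal
(1,5): no bracket -> illegal
(2,1): flips 2 -> legal
(2,5): no bracket -> illegal
(3,1): no bracket -> illegal
(3,4): no bracket -> illegal
(3,5): no bracket -> illegal
(4,1): no bracket -> illegal
(4,5): flips 2 -> legal
(5,2): no bracket -> illegal
(5,4): no bracket -> illegal

Answer: (0,2) (0,4) (2,1) (4,5)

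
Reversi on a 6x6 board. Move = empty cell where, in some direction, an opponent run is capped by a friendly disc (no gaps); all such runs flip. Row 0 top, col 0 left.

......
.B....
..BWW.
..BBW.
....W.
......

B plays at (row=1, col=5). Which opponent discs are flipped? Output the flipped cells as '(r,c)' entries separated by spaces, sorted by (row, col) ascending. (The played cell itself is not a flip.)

Answer: (2,4)

Derivation:
Dir NW: first cell '.' (not opp) -> no flip
Dir N: first cell '.' (not opp) -> no flip
Dir NE: edge -> no flip
Dir W: first cell '.' (not opp) -> no flip
Dir E: edge -> no flip
Dir SW: opp run (2,4) capped by B -> flip
Dir S: first cell '.' (not opp) -> no flip
Dir SE: edge -> no flip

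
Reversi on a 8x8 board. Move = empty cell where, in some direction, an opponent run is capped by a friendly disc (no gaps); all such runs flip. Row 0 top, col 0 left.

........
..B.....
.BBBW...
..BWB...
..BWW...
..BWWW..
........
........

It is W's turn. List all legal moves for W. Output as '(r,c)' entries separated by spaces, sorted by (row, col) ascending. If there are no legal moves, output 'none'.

(0,1): no bracket -> illegal
(0,2): no bracket -> illegal
(0,3): no bracket -> illegal
(1,0): flips 2 -> legal
(1,1): flips 1 -> legal
(1,3): flips 1 -> legal
(1,4): no bracket -> illegal
(2,0): flips 3 -> legal
(2,5): flips 1 -> legal
(3,0): no bracket -> illegal
(3,1): flips 2 -> legal
(3,5): flips 1 -> legal
(4,1): flips 1 -> legal
(4,5): no bracket -> illegal
(5,1): flips 2 -> legal
(6,1): flips 1 -> legal
(6,2): no bracket -> illegal
(6,3): no bracket -> illegal

Answer: (1,0) (1,1) (1,3) (2,0) (2,5) (3,1) (3,5) (4,1) (5,1) (6,1)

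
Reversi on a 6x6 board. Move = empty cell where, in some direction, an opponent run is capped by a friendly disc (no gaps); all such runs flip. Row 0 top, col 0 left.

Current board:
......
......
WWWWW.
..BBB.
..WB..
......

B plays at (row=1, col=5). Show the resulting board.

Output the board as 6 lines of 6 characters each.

Place B at (1,5); scan 8 dirs for brackets.
Dir NW: first cell '.' (not opp) -> no flip
Dir N: first cell '.' (not opp) -> no flip
Dir NE: edge -> no flip
Dir W: first cell '.' (not opp) -> no flip
Dir E: edge -> no flip
Dir SW: opp run (2,4) capped by B -> flip
Dir S: first cell '.' (not opp) -> no flip
Dir SE: edge -> no flip
All flips: (2,4)

Answer: ......
.....B
WWWWB.
..BBB.
..WB..
......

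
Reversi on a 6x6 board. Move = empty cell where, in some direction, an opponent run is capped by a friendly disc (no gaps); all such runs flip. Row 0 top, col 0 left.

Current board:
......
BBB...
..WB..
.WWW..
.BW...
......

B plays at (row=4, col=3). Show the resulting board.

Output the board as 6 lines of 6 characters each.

Answer: ......
BBB...
..WB..
.WWB..
.BBB..
......

Derivation:
Place B at (4,3); scan 8 dirs for brackets.
Dir NW: opp run (3,2), next='.' -> no flip
Dir N: opp run (3,3) capped by B -> flip
Dir NE: first cell '.' (not opp) -> no flip
Dir W: opp run (4,2) capped by B -> flip
Dir E: first cell '.' (not opp) -> no flip
Dir SW: first cell '.' (not opp) -> no flip
Dir S: first cell '.' (not opp) -> no flip
Dir SE: first cell '.' (not opp) -> no flip
All flips: (3,3) (4,2)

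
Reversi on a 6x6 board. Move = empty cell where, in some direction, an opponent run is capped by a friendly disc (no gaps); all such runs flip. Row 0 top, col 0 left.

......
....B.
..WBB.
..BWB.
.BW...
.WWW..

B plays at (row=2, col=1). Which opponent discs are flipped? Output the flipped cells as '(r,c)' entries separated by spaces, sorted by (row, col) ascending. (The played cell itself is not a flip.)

Dir NW: first cell '.' (not opp) -> no flip
Dir N: first cell '.' (not opp) -> no flip
Dir NE: first cell '.' (not opp) -> no flip
Dir W: first cell '.' (not opp) -> no flip
Dir E: opp run (2,2) capped by B -> flip
Dir SW: first cell '.' (not opp) -> no flip
Dir S: first cell '.' (not opp) -> no flip
Dir SE: first cell 'B' (not opp) -> no flip

Answer: (2,2)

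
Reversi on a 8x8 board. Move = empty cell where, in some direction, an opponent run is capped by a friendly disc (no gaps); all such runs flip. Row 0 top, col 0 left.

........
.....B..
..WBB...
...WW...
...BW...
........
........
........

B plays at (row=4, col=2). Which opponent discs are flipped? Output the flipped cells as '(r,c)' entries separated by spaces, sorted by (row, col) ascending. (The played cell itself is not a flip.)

Dir NW: first cell '.' (not opp) -> no flip
Dir N: first cell '.' (not opp) -> no flip
Dir NE: opp run (3,3) capped by B -> flip
Dir W: first cell '.' (not opp) -> no flip
Dir E: first cell 'B' (not opp) -> no flip
Dir SW: first cell '.' (not opp) -> no flip
Dir S: first cell '.' (not opp) -> no flip
Dir SE: first cell '.' (not opp) -> no flip

Answer: (3,3)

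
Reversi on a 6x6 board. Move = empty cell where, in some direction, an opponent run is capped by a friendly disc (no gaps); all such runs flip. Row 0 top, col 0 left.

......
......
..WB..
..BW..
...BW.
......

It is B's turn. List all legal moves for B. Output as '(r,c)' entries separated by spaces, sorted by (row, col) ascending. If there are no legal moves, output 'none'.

(1,1): no bracket -> illegal
(1,2): flips 1 -> legal
(1,3): no bracket -> illegal
(2,1): flips 1 -> legal
(2,4): no bracket -> illegal
(3,1): no bracket -> illegal
(3,4): flips 1 -> legal
(3,5): no bracket -> illegal
(4,2): no bracket -> illegal
(4,5): flips 1 -> legal
(5,3): no bracket -> illegal
(5,4): no bracket -> illegal
(5,5): no bracket -> illegal

Answer: (1,2) (2,1) (3,4) (4,5)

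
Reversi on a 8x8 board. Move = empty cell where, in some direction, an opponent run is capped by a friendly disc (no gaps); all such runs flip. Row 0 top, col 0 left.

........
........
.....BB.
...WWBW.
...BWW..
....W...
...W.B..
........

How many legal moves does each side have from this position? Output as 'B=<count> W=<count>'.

Answer: B=7 W=9

Derivation:
-- B to move --
(2,2): no bracket -> illegal
(2,3): flips 1 -> legal
(2,4): no bracket -> illegal
(2,7): no bracket -> illegal
(3,2): flips 2 -> legal
(3,7): flips 1 -> legal
(4,2): no bracket -> illegal
(4,6): flips 3 -> legal
(4,7): flips 1 -> legal
(5,2): no bracket -> illegal
(5,3): flips 1 -> legal
(5,5): flips 1 -> legal
(5,6): no bracket -> illegal
(6,2): no bracket -> illegal
(6,4): no bracket -> illegal
(7,2): no bracket -> illegal
(7,3): no bracket -> illegal
(7,4): no bracket -> illegal
B mobility = 7
-- W to move --
(1,4): flips 1 -> legal
(1,5): flips 2 -> legal
(1,6): flips 2 -> legal
(1,7): flips 2 -> legal
(2,4): no bracket -> illegal
(2,7): no bracket -> illegal
(3,2): flips 1 -> legal
(3,7): no bracket -> illegal
(4,2): flips 1 -> legal
(4,6): no bracket -> illegal
(5,2): flips 1 -> legal
(5,3): flips 1 -> legal
(5,5): no bracket -> illegal
(5,6): no bracket -> illegal
(6,4): no bracket -> illegal
(6,6): no bracket -> illegal
(7,4): no bracket -> illegal
(7,5): no bracket -> illegal
(7,6): flips 1 -> legal
W mobility = 9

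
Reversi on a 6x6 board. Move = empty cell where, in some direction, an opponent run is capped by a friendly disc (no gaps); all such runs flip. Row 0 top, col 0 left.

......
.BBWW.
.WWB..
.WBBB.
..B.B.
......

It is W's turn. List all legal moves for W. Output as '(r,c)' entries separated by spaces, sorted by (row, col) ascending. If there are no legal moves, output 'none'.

Answer: (0,0) (0,1) (0,2) (0,3) (1,0) (2,4) (3,5) (4,1) (4,3) (5,2) (5,3) (5,5)

Derivation:
(0,0): flips 1 -> legal
(0,1): flips 1 -> legal
(0,2): flips 1 -> legal
(0,3): flips 1 -> legal
(1,0): flips 2 -> legal
(2,0): no bracket -> illegal
(2,4): flips 1 -> legal
(2,5): no bracket -> illegal
(3,5): flips 3 -> legal
(4,1): flips 2 -> legal
(4,3): flips 3 -> legal
(4,5): no bracket -> illegal
(5,1): no bracket -> illegal
(5,2): flips 2 -> legal
(5,3): flips 1 -> legal
(5,4): no bracket -> illegal
(5,5): flips 2 -> legal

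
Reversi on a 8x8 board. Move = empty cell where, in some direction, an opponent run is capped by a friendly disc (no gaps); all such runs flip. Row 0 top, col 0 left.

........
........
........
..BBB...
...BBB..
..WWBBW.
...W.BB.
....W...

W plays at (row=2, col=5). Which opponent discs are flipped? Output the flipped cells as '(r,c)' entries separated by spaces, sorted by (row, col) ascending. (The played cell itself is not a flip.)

Dir NW: first cell '.' (not opp) -> no flip
Dir N: first cell '.' (not opp) -> no flip
Dir NE: first cell '.' (not opp) -> no flip
Dir W: first cell '.' (not opp) -> no flip
Dir E: first cell '.' (not opp) -> no flip
Dir SW: opp run (3,4) (4,3) capped by W -> flip
Dir S: first cell '.' (not opp) -> no flip
Dir SE: first cell '.' (not opp) -> no flip

Answer: (3,4) (4,3)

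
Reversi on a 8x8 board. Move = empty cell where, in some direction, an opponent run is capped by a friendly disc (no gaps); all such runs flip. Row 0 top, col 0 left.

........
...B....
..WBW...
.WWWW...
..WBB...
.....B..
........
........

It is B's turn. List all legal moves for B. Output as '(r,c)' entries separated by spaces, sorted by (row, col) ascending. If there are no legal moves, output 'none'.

Answer: (1,1) (1,4) (2,1) (2,5) (3,5) (4,0) (4,1) (4,5)

Derivation:
(1,1): flips 2 -> legal
(1,2): no bracket -> illegal
(1,4): flips 2 -> legal
(1,5): no bracket -> illegal
(2,0): no bracket -> illegal
(2,1): flips 2 -> legal
(2,5): flips 2 -> legal
(3,0): no bracket -> illegal
(3,5): flips 1 -> legal
(4,0): flips 2 -> legal
(4,1): flips 2 -> legal
(4,5): flips 1 -> legal
(5,1): no bracket -> illegal
(5,2): no bracket -> illegal
(5,3): no bracket -> illegal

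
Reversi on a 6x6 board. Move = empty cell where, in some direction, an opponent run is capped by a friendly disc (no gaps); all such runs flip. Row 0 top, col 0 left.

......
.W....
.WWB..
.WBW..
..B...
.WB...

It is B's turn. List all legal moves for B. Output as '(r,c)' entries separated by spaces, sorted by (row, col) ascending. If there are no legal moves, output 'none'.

Answer: (1,0) (1,2) (2,0) (2,4) (3,0) (3,4) (4,3) (5,0)

Derivation:
(0,0): no bracket -> illegal
(0,1): no bracket -> illegal
(0,2): no bracket -> illegal
(1,0): flips 1 -> legal
(1,2): flips 1 -> legal
(1,3): no bracket -> illegal
(2,0): flips 3 -> legal
(2,4): flips 1 -> legal
(3,0): flips 1 -> legal
(3,4): flips 1 -> legal
(4,0): no bracket -> illegal
(4,1): no bracket -> illegal
(4,3): flips 1 -> legal
(4,4): no bracket -> illegal
(5,0): flips 1 -> legal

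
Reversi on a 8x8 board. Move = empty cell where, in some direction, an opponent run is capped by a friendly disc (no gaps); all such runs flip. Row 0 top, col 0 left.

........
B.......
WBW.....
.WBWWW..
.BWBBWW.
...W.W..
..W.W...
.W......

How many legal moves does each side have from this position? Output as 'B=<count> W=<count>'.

-- B to move --
(1,1): flips 2 -> legal
(1,2): flips 1 -> legal
(1,3): no bracket -> illegal
(2,3): flips 2 -> legal
(2,4): flips 1 -> legal
(2,5): flips 1 -> legal
(2,6): flips 1 -> legal
(3,0): flips 2 -> legal
(3,6): flips 3 -> legal
(3,7): no bracket -> illegal
(4,0): no bracket -> illegal
(4,7): flips 2 -> legal
(5,1): no bracket -> illegal
(5,2): flips 1 -> legal
(5,4): no bracket -> illegal
(5,6): no bracket -> illegal
(5,7): no bracket -> illegal
(6,0): no bracket -> illegal
(6,1): no bracket -> illegal
(6,3): flips 1 -> legal
(6,5): no bracket -> illegal
(6,6): flips 1 -> legal
(7,0): no bracket -> illegal
(7,2): no bracket -> illegal
(7,3): no bracket -> illegal
(7,4): no bracket -> illegal
(7,5): no bracket -> illegal
B mobility = 12
-- W to move --
(0,0): flips 1 -> legal
(0,1): no bracket -> illegal
(1,1): flips 1 -> legal
(1,2): no bracket -> illegal
(2,3): no bracket -> illegal
(3,0): no bracket -> illegal
(4,0): flips 1 -> legal
(5,0): no bracket -> illegal
(5,1): flips 1 -> legal
(5,2): flips 1 -> legal
(5,4): flips 1 -> legal
W mobility = 6

Answer: B=12 W=6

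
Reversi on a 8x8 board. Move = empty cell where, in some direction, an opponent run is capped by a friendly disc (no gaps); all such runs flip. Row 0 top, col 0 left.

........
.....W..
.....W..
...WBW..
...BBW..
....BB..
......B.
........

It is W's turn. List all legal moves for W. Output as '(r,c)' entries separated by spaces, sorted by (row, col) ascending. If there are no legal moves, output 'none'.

(2,3): flips 1 -> legal
(2,4): no bracket -> illegal
(3,2): no bracket -> illegal
(4,2): flips 2 -> legal
(4,6): no bracket -> illegal
(5,2): flips 2 -> legal
(5,3): flips 2 -> legal
(5,6): no bracket -> illegal
(5,7): no bracket -> illegal
(6,3): flips 1 -> legal
(6,4): no bracket -> illegal
(6,5): flips 1 -> legal
(6,7): no bracket -> illegal
(7,5): no bracket -> illegal
(7,6): no bracket -> illegal
(7,7): flips 3 -> legal

Answer: (2,3) (4,2) (5,2) (5,3) (6,3) (6,5) (7,7)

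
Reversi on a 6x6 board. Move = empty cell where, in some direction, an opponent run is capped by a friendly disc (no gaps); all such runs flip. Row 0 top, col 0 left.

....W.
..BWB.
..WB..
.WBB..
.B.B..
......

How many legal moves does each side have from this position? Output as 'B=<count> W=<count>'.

Answer: B=4 W=9

Derivation:
-- B to move --
(0,2): no bracket -> illegal
(0,3): flips 1 -> legal
(0,5): no bracket -> illegal
(1,1): flips 1 -> legal
(1,5): no bracket -> illegal
(2,0): no bracket -> illegal
(2,1): flips 2 -> legal
(2,4): no bracket -> illegal
(3,0): flips 1 -> legal
(4,0): no bracket -> illegal
(4,2): no bracket -> illegal
B mobility = 4
-- W to move --
(0,1): no bracket -> illegal
(0,2): flips 1 -> legal
(0,3): no bracket -> illegal
(0,5): no bracket -> illegal
(1,1): flips 1 -> legal
(1,5): flips 1 -> legal
(2,1): no bracket -> illegal
(2,4): flips 2 -> legal
(2,5): no bracket -> illegal
(3,0): no bracket -> illegal
(3,4): flips 2 -> legal
(4,0): no bracket -> illegal
(4,2): flips 1 -> legal
(4,4): flips 1 -> legal
(5,0): no bracket -> illegal
(5,1): flips 1 -> legal
(5,2): no bracket -> illegal
(5,3): flips 3 -> legal
(5,4): no bracket -> illegal
W mobility = 9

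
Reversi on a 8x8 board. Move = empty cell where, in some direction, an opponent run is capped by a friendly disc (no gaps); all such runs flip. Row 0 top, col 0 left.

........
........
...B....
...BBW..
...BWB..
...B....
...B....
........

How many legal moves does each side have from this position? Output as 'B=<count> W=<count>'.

Answer: B=5 W=7

Derivation:
-- B to move --
(2,4): no bracket -> illegal
(2,5): flips 1 -> legal
(2,6): flips 2 -> legal
(3,6): flips 1 -> legal
(4,6): no bracket -> illegal
(5,4): flips 1 -> legal
(5,5): flips 1 -> legal
B mobility = 5
-- W to move --
(1,2): no bracket -> illegal
(1,3): no bracket -> illegal
(1,4): no bracket -> illegal
(2,2): flips 1 -> legal
(2,4): flips 1 -> legal
(2,5): no bracket -> illegal
(3,2): flips 2 -> legal
(3,6): no bracket -> illegal
(4,2): flips 1 -> legal
(4,6): flips 1 -> legal
(5,2): no bracket -> illegal
(5,4): no bracket -> illegal
(5,5): flips 1 -> legal
(5,6): no bracket -> illegal
(6,2): flips 1 -> legal
(6,4): no bracket -> illegal
(7,2): no bracket -> illegal
(7,3): no bracket -> illegal
(7,4): no bracket -> illegal
W mobility = 7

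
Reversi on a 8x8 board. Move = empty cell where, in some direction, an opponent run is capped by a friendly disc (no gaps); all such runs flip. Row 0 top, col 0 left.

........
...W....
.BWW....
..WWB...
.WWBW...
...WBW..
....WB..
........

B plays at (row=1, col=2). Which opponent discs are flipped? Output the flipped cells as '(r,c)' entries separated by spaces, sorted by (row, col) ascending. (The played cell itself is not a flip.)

Answer: (2,3)

Derivation:
Dir NW: first cell '.' (not opp) -> no flip
Dir N: first cell '.' (not opp) -> no flip
Dir NE: first cell '.' (not opp) -> no flip
Dir W: first cell '.' (not opp) -> no flip
Dir E: opp run (1,3), next='.' -> no flip
Dir SW: first cell 'B' (not opp) -> no flip
Dir S: opp run (2,2) (3,2) (4,2), next='.' -> no flip
Dir SE: opp run (2,3) capped by B -> flip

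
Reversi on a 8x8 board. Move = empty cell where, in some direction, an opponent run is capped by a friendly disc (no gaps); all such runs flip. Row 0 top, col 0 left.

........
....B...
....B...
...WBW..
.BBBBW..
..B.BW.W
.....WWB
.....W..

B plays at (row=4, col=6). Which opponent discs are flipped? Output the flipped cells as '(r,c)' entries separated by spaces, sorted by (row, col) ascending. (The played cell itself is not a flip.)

Dir NW: opp run (3,5) capped by B -> flip
Dir N: first cell '.' (not opp) -> no flip
Dir NE: first cell '.' (not opp) -> no flip
Dir W: opp run (4,5) capped by B -> flip
Dir E: first cell '.' (not opp) -> no flip
Dir SW: opp run (5,5), next='.' -> no flip
Dir S: first cell '.' (not opp) -> no flip
Dir SE: opp run (5,7), next=edge -> no flip

Answer: (3,5) (4,5)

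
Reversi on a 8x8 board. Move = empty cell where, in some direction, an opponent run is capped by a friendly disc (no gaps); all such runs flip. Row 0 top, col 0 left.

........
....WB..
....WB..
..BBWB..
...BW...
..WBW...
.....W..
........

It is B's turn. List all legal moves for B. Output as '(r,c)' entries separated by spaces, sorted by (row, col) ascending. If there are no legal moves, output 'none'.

Answer: (0,3) (1,3) (2,3) (4,5) (5,1) (5,5) (6,1) (7,6)

Derivation:
(0,3): flips 1 -> legal
(0,4): no bracket -> illegal
(0,5): no bracket -> illegal
(1,3): flips 2 -> legal
(2,3): flips 1 -> legal
(4,1): no bracket -> illegal
(4,2): no bracket -> illegal
(4,5): flips 1 -> legal
(5,1): flips 1 -> legal
(5,5): flips 2 -> legal
(5,6): no bracket -> illegal
(6,1): flips 1 -> legal
(6,2): no bracket -> illegal
(6,3): no bracket -> illegal
(6,4): no bracket -> illegal
(6,6): no bracket -> illegal
(7,4): no bracket -> illegal
(7,5): no bracket -> illegal
(7,6): flips 2 -> legal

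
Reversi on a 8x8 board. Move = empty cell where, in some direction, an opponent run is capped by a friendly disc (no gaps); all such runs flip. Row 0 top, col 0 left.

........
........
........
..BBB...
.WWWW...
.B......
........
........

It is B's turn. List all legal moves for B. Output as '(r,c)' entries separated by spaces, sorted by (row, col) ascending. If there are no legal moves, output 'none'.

Answer: (3,1) (5,0) (5,2) (5,3) (5,4) (5,5)

Derivation:
(3,0): no bracket -> illegal
(3,1): flips 1 -> legal
(3,5): no bracket -> illegal
(4,0): no bracket -> illegal
(4,5): no bracket -> illegal
(5,0): flips 1 -> legal
(5,2): flips 2 -> legal
(5,3): flips 1 -> legal
(5,4): flips 2 -> legal
(5,5): flips 1 -> legal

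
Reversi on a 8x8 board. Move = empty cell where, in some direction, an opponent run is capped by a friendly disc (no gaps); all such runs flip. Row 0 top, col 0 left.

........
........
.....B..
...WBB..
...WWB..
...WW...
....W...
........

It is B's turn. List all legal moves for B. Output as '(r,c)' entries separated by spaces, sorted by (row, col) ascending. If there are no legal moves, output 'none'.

(2,2): no bracket -> illegal
(2,3): no bracket -> illegal
(2,4): no bracket -> illegal
(3,2): flips 1 -> legal
(4,2): flips 2 -> legal
(5,2): flips 1 -> legal
(5,5): no bracket -> illegal
(6,2): flips 2 -> legal
(6,3): flips 1 -> legal
(6,5): no bracket -> illegal
(7,3): no bracket -> illegal
(7,4): flips 3 -> legal
(7,5): no bracket -> illegal

Answer: (3,2) (4,2) (5,2) (6,2) (6,3) (7,4)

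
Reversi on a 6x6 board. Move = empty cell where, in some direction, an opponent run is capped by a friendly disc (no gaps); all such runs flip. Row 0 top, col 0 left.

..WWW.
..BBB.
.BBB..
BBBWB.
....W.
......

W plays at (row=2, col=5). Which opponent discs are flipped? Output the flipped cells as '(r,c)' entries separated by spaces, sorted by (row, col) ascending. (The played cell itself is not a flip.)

Answer: (1,4)

Derivation:
Dir NW: opp run (1,4) capped by W -> flip
Dir N: first cell '.' (not opp) -> no flip
Dir NE: edge -> no flip
Dir W: first cell '.' (not opp) -> no flip
Dir E: edge -> no flip
Dir SW: opp run (3,4), next='.' -> no flip
Dir S: first cell '.' (not opp) -> no flip
Dir SE: edge -> no flip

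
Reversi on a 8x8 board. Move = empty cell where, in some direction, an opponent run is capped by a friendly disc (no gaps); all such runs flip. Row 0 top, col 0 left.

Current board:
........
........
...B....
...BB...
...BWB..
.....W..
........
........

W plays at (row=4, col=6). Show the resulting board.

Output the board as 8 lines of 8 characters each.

Place W at (4,6); scan 8 dirs for brackets.
Dir NW: first cell '.' (not opp) -> no flip
Dir N: first cell '.' (not opp) -> no flip
Dir NE: first cell '.' (not opp) -> no flip
Dir W: opp run (4,5) capped by W -> flip
Dir E: first cell '.' (not opp) -> no flip
Dir SW: first cell 'W' (not opp) -> no flip
Dir S: first cell '.' (not opp) -> no flip
Dir SE: first cell '.' (not opp) -> no flip
All flips: (4,5)

Answer: ........
........
...B....
...BB...
...BWWW.
.....W..
........
........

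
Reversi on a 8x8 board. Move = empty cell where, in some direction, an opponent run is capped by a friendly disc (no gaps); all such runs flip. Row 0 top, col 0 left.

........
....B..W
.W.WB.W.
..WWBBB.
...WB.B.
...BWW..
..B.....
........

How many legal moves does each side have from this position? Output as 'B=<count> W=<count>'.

-- B to move --
(0,6): no bracket -> illegal
(0,7): no bracket -> illegal
(1,0): no bracket -> illegal
(1,1): no bracket -> illegal
(1,2): flips 1 -> legal
(1,3): flips 3 -> legal
(1,5): no bracket -> illegal
(1,6): flips 1 -> legal
(2,0): no bracket -> illegal
(2,2): flips 2 -> legal
(2,5): no bracket -> illegal
(2,7): no bracket -> illegal
(3,0): no bracket -> illegal
(3,1): flips 2 -> legal
(3,7): no bracket -> illegal
(4,1): flips 2 -> legal
(4,2): flips 2 -> legal
(4,5): no bracket -> illegal
(5,2): flips 1 -> legal
(5,6): flips 2 -> legal
(6,3): no bracket -> illegal
(6,4): flips 2 -> legal
(6,5): no bracket -> illegal
(6,6): flips 1 -> legal
B mobility = 11
-- W to move --
(0,3): no bracket -> illegal
(0,4): flips 4 -> legal
(0,5): flips 1 -> legal
(1,3): no bracket -> illegal
(1,5): flips 1 -> legal
(2,5): flips 2 -> legal
(2,7): no bracket -> illegal
(3,7): flips 4 -> legal
(4,2): no bracket -> illegal
(4,5): flips 2 -> legal
(4,7): no bracket -> illegal
(5,1): no bracket -> illegal
(5,2): flips 1 -> legal
(5,6): flips 2 -> legal
(5,7): no bracket -> illegal
(6,1): no bracket -> illegal
(6,3): flips 1 -> legal
(6,4): no bracket -> illegal
(7,1): flips 4 -> legal
(7,2): no bracket -> illegal
(7,3): no bracket -> illegal
W mobility = 10

Answer: B=11 W=10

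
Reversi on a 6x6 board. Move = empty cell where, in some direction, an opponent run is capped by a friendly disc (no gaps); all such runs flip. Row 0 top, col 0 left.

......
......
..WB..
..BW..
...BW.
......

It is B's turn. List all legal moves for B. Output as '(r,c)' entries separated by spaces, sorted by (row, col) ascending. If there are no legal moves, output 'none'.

Answer: (1,2) (2,1) (3,4) (4,5)

Derivation:
(1,1): no bracket -> illegal
(1,2): flips 1 -> legal
(1,3): no bracket -> illegal
(2,1): flips 1 -> legal
(2,4): no bracket -> illegal
(3,1): no bracket -> illegal
(3,4): flips 1 -> legal
(3,5): no bracket -> illegal
(4,2): no bracket -> illegal
(4,5): flips 1 -> legal
(5,3): no bracket -> illegal
(5,4): no bracket -> illegal
(5,5): no bracket -> illegal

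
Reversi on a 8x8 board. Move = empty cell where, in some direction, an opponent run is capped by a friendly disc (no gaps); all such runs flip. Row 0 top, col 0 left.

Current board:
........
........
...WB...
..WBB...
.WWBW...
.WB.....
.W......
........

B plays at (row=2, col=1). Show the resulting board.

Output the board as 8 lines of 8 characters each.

Place B at (2,1); scan 8 dirs for brackets.
Dir NW: first cell '.' (not opp) -> no flip
Dir N: first cell '.' (not opp) -> no flip
Dir NE: first cell '.' (not opp) -> no flip
Dir W: first cell '.' (not opp) -> no flip
Dir E: first cell '.' (not opp) -> no flip
Dir SW: first cell '.' (not opp) -> no flip
Dir S: first cell '.' (not opp) -> no flip
Dir SE: opp run (3,2) capped by B -> flip
All flips: (3,2)

Answer: ........
........
.B.WB...
..BBB...
.WWBW...
.WB.....
.W......
........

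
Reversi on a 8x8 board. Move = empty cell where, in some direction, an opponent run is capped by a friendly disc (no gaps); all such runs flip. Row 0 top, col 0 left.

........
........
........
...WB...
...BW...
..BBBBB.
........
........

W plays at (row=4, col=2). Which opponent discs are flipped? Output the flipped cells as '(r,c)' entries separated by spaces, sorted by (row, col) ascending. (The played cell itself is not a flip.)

Dir NW: first cell '.' (not opp) -> no flip
Dir N: first cell '.' (not opp) -> no flip
Dir NE: first cell 'W' (not opp) -> no flip
Dir W: first cell '.' (not opp) -> no flip
Dir E: opp run (4,3) capped by W -> flip
Dir SW: first cell '.' (not opp) -> no flip
Dir S: opp run (5,2), next='.' -> no flip
Dir SE: opp run (5,3), next='.' -> no flip

Answer: (4,3)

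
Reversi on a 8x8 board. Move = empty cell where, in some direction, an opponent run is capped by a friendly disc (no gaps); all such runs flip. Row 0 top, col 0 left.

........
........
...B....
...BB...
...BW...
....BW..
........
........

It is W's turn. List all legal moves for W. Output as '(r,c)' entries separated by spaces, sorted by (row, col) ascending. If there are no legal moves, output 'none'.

Answer: (2,2) (2,4) (4,2) (5,3) (6,4)

Derivation:
(1,2): no bracket -> illegal
(1,3): no bracket -> illegal
(1,4): no bracket -> illegal
(2,2): flips 1 -> legal
(2,4): flips 1 -> legal
(2,5): no bracket -> illegal
(3,2): no bracket -> illegal
(3,5): no bracket -> illegal
(4,2): flips 1 -> legal
(4,5): no bracket -> illegal
(5,2): no bracket -> illegal
(5,3): flips 1 -> legal
(6,3): no bracket -> illegal
(6,4): flips 1 -> legal
(6,5): no bracket -> illegal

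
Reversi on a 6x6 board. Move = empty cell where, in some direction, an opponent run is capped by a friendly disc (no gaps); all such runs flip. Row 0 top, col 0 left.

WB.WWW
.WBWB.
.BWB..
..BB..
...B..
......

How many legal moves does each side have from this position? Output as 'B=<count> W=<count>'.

-- B to move --
(0,2): no bracket -> illegal
(1,0): flips 1 -> legal
(1,5): no bracket -> illegal
(2,0): no bracket -> illegal
(2,4): no bracket -> illegal
(3,1): no bracket -> illegal
B mobility = 1
-- W to move --
(0,2): flips 2 -> legal
(1,0): no bracket -> illegal
(1,5): flips 1 -> legal
(2,0): flips 1 -> legal
(2,4): flips 2 -> legal
(2,5): flips 1 -> legal
(3,0): flips 2 -> legal
(3,1): flips 1 -> legal
(3,4): no bracket -> illegal
(4,1): flips 3 -> legal
(4,2): flips 1 -> legal
(4,4): flips 1 -> legal
(5,2): no bracket -> illegal
(5,3): flips 3 -> legal
(5,4): no bracket -> illegal
W mobility = 11

Answer: B=1 W=11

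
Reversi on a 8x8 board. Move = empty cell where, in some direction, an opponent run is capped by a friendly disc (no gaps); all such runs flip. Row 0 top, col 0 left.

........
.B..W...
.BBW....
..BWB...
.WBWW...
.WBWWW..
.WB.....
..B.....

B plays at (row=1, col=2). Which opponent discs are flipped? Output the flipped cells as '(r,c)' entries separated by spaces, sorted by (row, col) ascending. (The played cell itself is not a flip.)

Dir NW: first cell '.' (not opp) -> no flip
Dir N: first cell '.' (not opp) -> no flip
Dir NE: first cell '.' (not opp) -> no flip
Dir W: first cell 'B' (not opp) -> no flip
Dir E: first cell '.' (not opp) -> no flip
Dir SW: first cell 'B' (not opp) -> no flip
Dir S: first cell 'B' (not opp) -> no flip
Dir SE: opp run (2,3) capped by B -> flip

Answer: (2,3)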